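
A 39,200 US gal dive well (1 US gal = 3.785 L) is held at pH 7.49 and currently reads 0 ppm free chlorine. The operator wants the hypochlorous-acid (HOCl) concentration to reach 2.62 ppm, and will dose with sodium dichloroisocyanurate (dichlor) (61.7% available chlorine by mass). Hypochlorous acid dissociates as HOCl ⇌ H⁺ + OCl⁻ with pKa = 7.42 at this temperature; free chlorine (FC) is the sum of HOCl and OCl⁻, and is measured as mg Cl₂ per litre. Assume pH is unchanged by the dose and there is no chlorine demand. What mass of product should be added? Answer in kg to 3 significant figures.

Volume: 39,200 US gal × 3.785 L/gal = 148,372 L.
[OCl⁻]/[HOCl] = 10^(pH − pKa) = 10^(7.49 − 7.42) = 1.175; fraction as HOCl = 1/(1 + 1.175) = 0.4598.
Free chlorine required for 2.62 ppm HOCl: 2.62 / 0.4598 = 5.698 ppm.
FC to add: 5.698 − 0 = 5.698 mg/L as Cl₂.
Cl₂ equivalent: 5.698 mg/L × 148,372 L = 845.5 g.
Product at 61.7% available Cl: 845.5 / 0.617 = 1370 g.

1.37 kg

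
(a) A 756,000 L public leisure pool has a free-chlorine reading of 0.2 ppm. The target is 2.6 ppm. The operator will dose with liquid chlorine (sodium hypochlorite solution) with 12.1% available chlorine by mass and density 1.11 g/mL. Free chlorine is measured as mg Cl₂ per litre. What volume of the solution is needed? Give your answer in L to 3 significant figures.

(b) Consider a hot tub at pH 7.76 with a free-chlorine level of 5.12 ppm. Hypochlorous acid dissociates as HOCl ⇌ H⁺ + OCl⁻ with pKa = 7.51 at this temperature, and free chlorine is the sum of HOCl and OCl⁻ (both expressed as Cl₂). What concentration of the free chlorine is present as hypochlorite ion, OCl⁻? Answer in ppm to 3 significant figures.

(a) Chlorine deficit: 2.6 − 0.2 = 2.4 ppm = 2.4 mg/L as Cl₂.
(a) Cl₂ equivalent needed: 2.4 mg/L × 756,000 L = 1,814,000 mg = 1814 g.
(a) Product at 12.1% available chlorine: 1814 / 0.121 = 15,000 g.
(a) Volume at density 1.11 g/mL: 15,000 g ÷ 1.11 g/mL = 13,510 mL.

(b) [OCl⁻]/[HOCl] = 10^(pH − pKa) = 10^(7.76 − 7.51) = 10^0.25 = 1.778.
(b) Fraction as HOCl = 1 / (1 + 1.778) = 0.3599.
(b) OCl⁻ = (1 − 0.3599) × 5.12 ppm = 3.277 ppm.

(a) 13.5 L; (b) 3.28 ppm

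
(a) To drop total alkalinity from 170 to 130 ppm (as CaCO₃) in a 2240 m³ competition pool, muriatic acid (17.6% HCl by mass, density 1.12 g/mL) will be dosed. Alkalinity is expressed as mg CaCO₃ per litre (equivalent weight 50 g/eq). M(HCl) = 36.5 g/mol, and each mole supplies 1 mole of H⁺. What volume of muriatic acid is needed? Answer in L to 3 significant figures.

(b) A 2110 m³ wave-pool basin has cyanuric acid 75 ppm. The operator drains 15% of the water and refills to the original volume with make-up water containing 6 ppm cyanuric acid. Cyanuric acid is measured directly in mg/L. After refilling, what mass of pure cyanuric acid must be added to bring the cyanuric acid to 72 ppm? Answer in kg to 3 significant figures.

(a) Volume: 2240 m³ = 2,240,000 L.
(a) Alkalinity to neutralize: (170 − 130) = 40 mg/L as CaCO₃ × 2,240,000 L = 89,600 g as CaCO₃.
(a) Equivalents of H⁺ required: 89,600 ÷ 50 g/eq = 1792 eq = 1792 mol HCl.
(a) Mass of HCl: 1792 × 36.5 = 65,410 g.
(a) Mass of 17.6% solution: 65,410 / 0.176 = 371,600 g.
(a) Volume: 371,600 g ÷ 1.12 g/mL = 331,800 mL.

(b) Volume: 2110 m³ = 2,110,000 L.
(b) After draining 15% and refilling: 75 × 0.85 + 6 × 0.15 = 64.65 ppm.
(b) Deficit to target: 72 − 64.65 = 7.35 mg/L.
(b) Mass: 7.35 mg/L × 2,110,000 L = 15,510 g cyanuric acid.

(a) 332 L; (b) 15.5 kg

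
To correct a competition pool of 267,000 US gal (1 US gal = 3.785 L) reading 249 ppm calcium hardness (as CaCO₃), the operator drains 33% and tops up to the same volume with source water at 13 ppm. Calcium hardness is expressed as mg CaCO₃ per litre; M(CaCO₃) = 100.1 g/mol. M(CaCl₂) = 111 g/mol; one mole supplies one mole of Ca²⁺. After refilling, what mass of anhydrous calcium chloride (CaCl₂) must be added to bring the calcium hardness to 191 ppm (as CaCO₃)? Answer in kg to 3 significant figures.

22.3 kg

Volume: 267,000 US gal × 3.785 L/gal = 1,010,595 L.
After draining 33% and refilling: 249 × 0.67 + 13 × 0.33 = 171.12 ppm.
Deficit to target: 191 − 171.12 = 19.88 mg/L.
As CaCO₃: 19.88 mg/L × 1,010,595 L = 20,090 g; ÷ 100.1 = 200.7 mol Ca²⁺.
Mass: 200.7 × 111 = 22,280 g.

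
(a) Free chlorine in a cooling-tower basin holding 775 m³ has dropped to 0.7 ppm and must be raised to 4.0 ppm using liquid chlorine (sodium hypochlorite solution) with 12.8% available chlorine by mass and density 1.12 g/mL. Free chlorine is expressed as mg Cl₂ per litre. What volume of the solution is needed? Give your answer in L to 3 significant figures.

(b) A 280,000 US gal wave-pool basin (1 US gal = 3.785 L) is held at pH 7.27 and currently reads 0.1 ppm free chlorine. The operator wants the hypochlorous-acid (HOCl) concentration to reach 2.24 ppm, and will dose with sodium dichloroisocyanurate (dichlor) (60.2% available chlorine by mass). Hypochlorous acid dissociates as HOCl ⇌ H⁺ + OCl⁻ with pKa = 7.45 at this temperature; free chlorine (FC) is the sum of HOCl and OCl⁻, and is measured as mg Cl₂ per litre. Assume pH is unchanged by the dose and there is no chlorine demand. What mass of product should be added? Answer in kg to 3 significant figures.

(a) 17.8 L; (b) 6.37 kg

(a) Volume: 775 m³ = 775,000 L.
(a) Chlorine deficit: 4.0 − 0.7 = 3.3 ppm = 3.3 mg/L as Cl₂.
(a) Cl₂ equivalent needed: 3.3 mg/L × 775,000 L = 2,558,000 mg = 2558 g.
(a) Product at 12.8% available chlorine: 2558 / 0.128 = 19,980 g.
(a) Volume at density 1.12 g/mL: 19,980 g ÷ 1.12 g/mL = 17,840 mL.

(b) Volume: 280,000 US gal × 3.785 L/gal = 1,059,800 L.
(b) [OCl⁻]/[HOCl] = 10^(pH − pKa) = 10^(7.27 − 7.45) = 0.6607; fraction as HOCl = 1/(1 + 0.6607) = 0.6022.
(b) Free chlorine required for 2.24 ppm HOCl: 2.24 / 0.6022 = 3.72 ppm.
(b) FC to add: 3.72 − 0.1 = 3.62 mg/L as Cl₂.
(b) Cl₂ equivalent: 3.62 mg/L × 1,059,800 L = 3836 g.
(b) Product at 60.2% available Cl: 3836 / 0.602 = 6373 g.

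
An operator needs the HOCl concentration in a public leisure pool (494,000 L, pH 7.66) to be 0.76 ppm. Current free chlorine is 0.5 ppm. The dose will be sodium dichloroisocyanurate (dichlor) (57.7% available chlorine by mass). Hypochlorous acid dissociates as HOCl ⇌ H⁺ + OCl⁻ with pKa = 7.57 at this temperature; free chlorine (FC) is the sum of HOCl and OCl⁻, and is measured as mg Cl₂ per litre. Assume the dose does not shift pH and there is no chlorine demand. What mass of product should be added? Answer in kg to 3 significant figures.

1.02 kg

[OCl⁻]/[HOCl] = 10^(pH − pKa) = 10^(7.66 − 7.57) = 1.23; fraction as HOCl = 1/(1 + 1.23) = 0.4484.
Free chlorine required for 0.76 ppm HOCl: 0.76 / 0.4484 = 1.695 ppm.
FC to add: 1.695 − 0.5 = 1.195 mg/L as Cl₂.
Cl₂ equivalent: 1.195 mg/L × 494,000 L = 590.3 g.
Product at 57.7% available Cl: 590.3 / 0.577 = 1023 g.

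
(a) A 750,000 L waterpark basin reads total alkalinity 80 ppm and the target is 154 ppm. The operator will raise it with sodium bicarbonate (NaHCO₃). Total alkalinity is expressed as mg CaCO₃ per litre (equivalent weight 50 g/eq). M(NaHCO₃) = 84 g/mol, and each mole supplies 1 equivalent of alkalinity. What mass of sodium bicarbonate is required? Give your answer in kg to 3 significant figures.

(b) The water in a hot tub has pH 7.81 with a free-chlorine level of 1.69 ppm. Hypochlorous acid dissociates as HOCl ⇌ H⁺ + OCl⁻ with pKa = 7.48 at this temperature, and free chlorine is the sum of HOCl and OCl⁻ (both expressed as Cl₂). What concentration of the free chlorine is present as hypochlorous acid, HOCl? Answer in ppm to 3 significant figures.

(a) 93.2 kg; (b) 0.539 ppm

(a) Alkalinity to add: (154 − 80) = 74 mg/L as CaCO₃ × 750,000 L = 55,500 g as CaCO₃.
(a) Equivalents: 55,500 g ÷ 50 g/eq = 1110 eq.
(a) NaHCO₃ supplies 1 eq per mole → 1110 mol.
(a) Mass: 1110 mol × 84 g/mol = 93,240 g.

(b) [OCl⁻]/[HOCl] = 10^(pH − pKa) = 10^(7.81 − 7.48) = 10^0.33 = 2.138.
(b) Fraction as HOCl = 1 / (1 + 2.138) = 0.3187.
(b) HOCl = 0.3187 × 1.69 ppm = 0.5386 ppm.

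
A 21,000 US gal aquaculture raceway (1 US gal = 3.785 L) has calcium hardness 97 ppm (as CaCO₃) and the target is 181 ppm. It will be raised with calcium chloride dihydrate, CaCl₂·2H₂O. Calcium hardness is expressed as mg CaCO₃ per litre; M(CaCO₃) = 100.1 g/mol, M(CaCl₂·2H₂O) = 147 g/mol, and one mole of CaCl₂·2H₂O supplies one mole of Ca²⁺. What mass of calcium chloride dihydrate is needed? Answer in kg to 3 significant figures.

Volume: 21,000 US gal × 3.785 L/gal = 79,485 L.
Hardness to add: (181 − 97) = 84 mg/L as CaCO₃ × 79,485 L = 6677 g as CaCO₃.
Moles of Ca²⁺ (1 mol Ca²⁺ ≡ 1 mol CaCO₃): 6677 / 100.1 g/mol = 66.7 mol.
Mass of CaCl₂·2H₂O: 66.7 × 147 = 9805 g.

9.81 kg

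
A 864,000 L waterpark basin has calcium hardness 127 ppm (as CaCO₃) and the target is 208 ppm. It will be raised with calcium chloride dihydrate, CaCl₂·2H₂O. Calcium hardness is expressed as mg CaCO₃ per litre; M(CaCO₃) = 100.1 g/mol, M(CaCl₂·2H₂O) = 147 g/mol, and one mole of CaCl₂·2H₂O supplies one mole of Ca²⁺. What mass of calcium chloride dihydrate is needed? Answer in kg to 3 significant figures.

103 kg

Hardness to add: (208 − 127) = 81 mg/L as CaCO₃ × 864,000 L = 69,980 g as CaCO₃.
Moles of Ca²⁺ (1 mol Ca²⁺ ≡ 1 mol CaCO₃): 69,980 / 100.1 g/mol = 699.1 mol.
Mass of CaCl₂·2H₂O: 699.1 × 147 = 102,800 g.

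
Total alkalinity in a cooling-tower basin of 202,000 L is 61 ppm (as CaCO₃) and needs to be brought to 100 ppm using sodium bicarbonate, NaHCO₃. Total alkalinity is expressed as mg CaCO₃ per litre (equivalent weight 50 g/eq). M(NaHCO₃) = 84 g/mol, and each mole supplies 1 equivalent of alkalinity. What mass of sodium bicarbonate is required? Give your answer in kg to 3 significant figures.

Alkalinity to add: (100 − 61) = 39 mg/L as CaCO₃ × 202,000 L = 7878 g as CaCO₃.
Equivalents: 7878 g ÷ 50 g/eq = 157.6 eq.
NaHCO₃ supplies 1 eq per mole → 157.6 mol.
Mass: 157.6 mol × 84 g/mol = 13,240 g.

13.2 kg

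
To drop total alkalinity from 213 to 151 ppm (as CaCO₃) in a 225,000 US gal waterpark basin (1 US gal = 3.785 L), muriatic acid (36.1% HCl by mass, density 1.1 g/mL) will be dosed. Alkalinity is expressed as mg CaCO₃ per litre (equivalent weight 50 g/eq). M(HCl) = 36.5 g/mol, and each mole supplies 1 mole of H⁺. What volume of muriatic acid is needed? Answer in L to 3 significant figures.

Volume: 225,000 US gal × 3.785 L/gal = 851,625 L.
Alkalinity to neutralize: (213 − 151) = 62 mg/L as CaCO₃ × 851,625 L = 52,800 g as CaCO₃.
Equivalents of H⁺ required: 52,800 ÷ 50 g/eq = 1056 eq = 1056 mol HCl.
Mass of HCl: 1056 × 36.5 = 38,540 g.
Mass of 36.1% solution: 38,540 / 0.361 = 106,800 g.
Volume: 106,800 g ÷ 1.1 g/mL = 97,070 mL.

97.1 L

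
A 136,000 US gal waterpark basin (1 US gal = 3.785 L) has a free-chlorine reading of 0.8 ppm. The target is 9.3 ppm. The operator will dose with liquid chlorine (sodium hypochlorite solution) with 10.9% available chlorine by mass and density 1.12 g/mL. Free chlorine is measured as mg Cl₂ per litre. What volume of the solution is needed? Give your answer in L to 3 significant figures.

Volume: 136,000 US gal × 3.785 L/gal = 514,760 L.
Chlorine deficit: 9.3 − 0.8 = 8.5 ppm = 8.5 mg/L as Cl₂.
Cl₂ equivalent needed: 8.5 mg/L × 514,760 L = 4,375,000 mg = 4375 g.
Product at 10.9% available chlorine: 4375 / 0.109 = 40,140 g.
Volume at density 1.12 g/mL: 40,140 g ÷ 1.12 g/mL = 35,840 mL.

35.8 L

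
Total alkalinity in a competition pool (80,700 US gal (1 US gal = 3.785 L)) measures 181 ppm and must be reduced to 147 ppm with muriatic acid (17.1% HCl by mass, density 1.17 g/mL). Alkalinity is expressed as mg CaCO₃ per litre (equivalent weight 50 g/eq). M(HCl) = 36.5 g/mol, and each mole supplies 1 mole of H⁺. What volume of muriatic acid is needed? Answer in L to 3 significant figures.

37.9 L

Volume: 80,700 US gal × 3.785 L/gal = 305,450 L.
Alkalinity to neutralize: (181 − 147) = 34 mg/L as CaCO₃ × 305,450 L = 10,390 g as CaCO₃.
Equivalents of H⁺ required: 10,390 ÷ 50 g/eq = 207.7 eq = 207.7 mol HCl.
Mass of HCl: 207.7 × 36.5 = 7581 g.
Mass of 17.1% solution: 7581 / 0.171 = 44,330 g.
Volume: 44,330 g ÷ 1.17 g/mL = 37,890 mL.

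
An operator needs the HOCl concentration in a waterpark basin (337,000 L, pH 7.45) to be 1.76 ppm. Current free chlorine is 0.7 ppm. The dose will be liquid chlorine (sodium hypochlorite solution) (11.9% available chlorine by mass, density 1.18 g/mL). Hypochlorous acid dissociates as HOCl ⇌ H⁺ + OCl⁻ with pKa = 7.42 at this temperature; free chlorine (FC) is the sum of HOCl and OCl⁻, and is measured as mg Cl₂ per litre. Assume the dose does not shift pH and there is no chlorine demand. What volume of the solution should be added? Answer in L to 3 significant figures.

7.07 L

[OCl⁻]/[HOCl] = 10^(pH − pKa) = 10^(7.45 − 7.42) = 1.072; fraction as HOCl = 1/(1 + 1.072) = 0.4827.
Free chlorine required for 1.76 ppm HOCl: 1.76 / 0.4827 = 3.646 ppm.
FC to add: 3.646 − 0.7 = 2.946 mg/L as Cl₂.
Cl₂ equivalent: 2.946 mg/L × 337,000 L = 992.8 g.
Product at 11.9% available Cl: 992.8 / 0.119 = 8343 g.
Volume: 8343 g ÷ 1.18 g/mL = 7070 mL.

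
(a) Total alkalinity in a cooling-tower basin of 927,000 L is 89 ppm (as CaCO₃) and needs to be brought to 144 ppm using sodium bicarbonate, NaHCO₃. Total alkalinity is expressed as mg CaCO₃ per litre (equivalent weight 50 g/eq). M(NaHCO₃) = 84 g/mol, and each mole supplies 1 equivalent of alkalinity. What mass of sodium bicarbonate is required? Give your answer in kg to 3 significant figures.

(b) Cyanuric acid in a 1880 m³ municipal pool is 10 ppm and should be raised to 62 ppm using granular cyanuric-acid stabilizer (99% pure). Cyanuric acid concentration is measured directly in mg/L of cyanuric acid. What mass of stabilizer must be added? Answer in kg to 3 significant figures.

(a) 85.7 kg; (b) 98.7 kg

(a) Alkalinity to add: (144 − 89) = 55 mg/L as CaCO₃ × 927,000 L = 50,980 g as CaCO₃.
(a) Equivalents: 50,980 g ÷ 50 g/eq = 1020 eq.
(a) NaHCO₃ supplies 1 eq per mole → 1020 mol.
(a) Mass: 1020 mol × 84 g/mol = 85,650 g.

(b) Volume: 1880 m³ = 1,880,000 L.
(b) CYA to add: (62 − 10) = 52 mg/L × 1,880,000 L = 97,760 g cyanuric acid.
(b) At 99% purity: 97,760 / 0.99 = 98,750 g product.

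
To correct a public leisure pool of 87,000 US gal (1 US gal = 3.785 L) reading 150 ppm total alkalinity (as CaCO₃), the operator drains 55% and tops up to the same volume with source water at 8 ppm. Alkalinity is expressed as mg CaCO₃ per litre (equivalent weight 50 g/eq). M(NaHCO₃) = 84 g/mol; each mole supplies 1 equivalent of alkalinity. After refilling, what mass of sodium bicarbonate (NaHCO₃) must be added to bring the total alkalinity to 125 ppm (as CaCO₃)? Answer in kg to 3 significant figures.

29.4 kg

Volume: 87,000 US gal × 3.785 L/gal = 329,295 L.
After draining 55% and refilling: 150 × 0.45 + 8 × 0.55 = 71.9 ppm.
Deficit to target: 125 − 71.9 = 53.1 mg/L.
As CaCO₃: 53.1 mg/L × 329,295 L = 17,490 g; ÷ 50 g/eq ÷ 1 = 349.7 mol NaHCO₃.
Mass: 349.7 × 84 = 29,380 g.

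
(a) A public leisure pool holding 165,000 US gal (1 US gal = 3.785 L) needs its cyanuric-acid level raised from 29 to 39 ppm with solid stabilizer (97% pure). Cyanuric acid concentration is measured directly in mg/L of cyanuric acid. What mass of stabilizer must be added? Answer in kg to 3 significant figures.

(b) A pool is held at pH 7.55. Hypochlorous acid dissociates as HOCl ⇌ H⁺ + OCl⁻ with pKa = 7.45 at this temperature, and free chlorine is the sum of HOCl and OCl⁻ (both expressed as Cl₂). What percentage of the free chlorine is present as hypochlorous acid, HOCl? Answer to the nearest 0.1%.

(a) Volume: 165,000 US gal × 3.785 L/gal = 624,525 L.
(a) CYA to add: (39 − 29) = 10 mg/L × 624,525 L = 6245 g cyanuric acid.
(a) At 97% purity: 6245 / 0.97 = 6438 g product.

(b) [OCl⁻]/[HOCl] = 10^(pH − pKa) = 10^(7.55 − 7.45) = 10^0.10 = 1.259.
(b) Fraction as HOCl = 1 / (1 + 1.259) = 0.4427.

(a) 6.44 kg; (b) 44.3%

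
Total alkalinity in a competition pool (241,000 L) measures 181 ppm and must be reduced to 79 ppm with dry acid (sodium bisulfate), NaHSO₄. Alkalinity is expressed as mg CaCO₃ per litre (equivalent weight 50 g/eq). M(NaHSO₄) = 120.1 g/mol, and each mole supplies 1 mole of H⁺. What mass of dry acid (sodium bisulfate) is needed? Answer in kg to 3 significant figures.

Alkalinity to neutralize: (181 − 79) = 102 mg/L as CaCO₃ × 241,000 L = 24,580 g as CaCO₃.
Equivalents of H⁺ required: 24,580 ÷ 50 g/eq = 491.6 eq = 491.6 mol NaHSO₄.
Mass of NaHSO₄: 491.6 × 120.1 = 59,050 g.

59.0 kg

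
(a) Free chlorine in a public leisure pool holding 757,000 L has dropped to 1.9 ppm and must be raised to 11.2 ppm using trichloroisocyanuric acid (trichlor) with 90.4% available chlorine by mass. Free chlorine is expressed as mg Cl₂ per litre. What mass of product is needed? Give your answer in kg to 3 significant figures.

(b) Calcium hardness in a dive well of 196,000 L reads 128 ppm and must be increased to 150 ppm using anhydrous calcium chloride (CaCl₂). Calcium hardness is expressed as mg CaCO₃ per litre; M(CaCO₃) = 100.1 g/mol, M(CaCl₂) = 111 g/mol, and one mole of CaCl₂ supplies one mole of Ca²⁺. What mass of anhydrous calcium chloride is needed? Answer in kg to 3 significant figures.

(a) Chlorine deficit: 11.2 − 1.9 = 9.3 ppm = 9.3 mg/L as Cl₂.
(a) Cl₂ equivalent needed: 9.3 mg/L × 757,000 L = 7,040,000 mg = 7040 g.
(a) Product at 90.4% available chlorine: 7040 / 0.904 = 7788 g.

(b) Hardness to add: (150 − 128) = 22 mg/L as CaCO₃ × 196,000 L = 4312 g as CaCO₃.
(b) Moles of Ca²⁺ (1 mol Ca²⁺ ≡ 1 mol CaCO₃): 4312 / 100.1 g/mol = 43.08 mol.
(b) Mass of CaCl₂: 43.08 × 111 = 4782 g.

(a) 7.79 kg; (b) 4.78 kg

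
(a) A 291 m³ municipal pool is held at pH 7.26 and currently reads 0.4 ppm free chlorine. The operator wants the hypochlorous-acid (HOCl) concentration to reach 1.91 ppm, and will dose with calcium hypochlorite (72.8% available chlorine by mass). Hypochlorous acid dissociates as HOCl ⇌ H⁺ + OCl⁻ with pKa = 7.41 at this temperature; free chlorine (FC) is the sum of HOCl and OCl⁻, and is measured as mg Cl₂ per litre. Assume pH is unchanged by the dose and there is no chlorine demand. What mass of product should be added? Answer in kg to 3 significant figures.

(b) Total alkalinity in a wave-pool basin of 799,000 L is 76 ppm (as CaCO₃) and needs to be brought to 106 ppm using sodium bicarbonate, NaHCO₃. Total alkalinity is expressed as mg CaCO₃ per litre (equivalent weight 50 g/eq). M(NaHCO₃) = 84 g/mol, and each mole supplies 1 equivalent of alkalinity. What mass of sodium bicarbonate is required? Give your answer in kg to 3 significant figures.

(a) Volume: 291 m³ = 291,000 L.
(a) [OCl⁻]/[HOCl] = 10^(pH − pKa) = 10^(7.26 − 7.41) = 0.7079; fraction as HOCl = 1/(1 + 0.7079) = 0.5855.
(a) Free chlorine required for 1.91 ppm HOCl: 1.91 / 0.5855 = 3.262 ppm.
(a) FC to add: 3.262 − 0.4 = 2.862 mg/L as Cl₂.
(a) Cl₂ equivalent: 2.862 mg/L × 291,000 L = 832.9 g.
(a) Product at 72.8% available Cl: 832.9 / 0.728 = 1144 g.

(b) Alkalinity to add: (106 − 76) = 30 mg/L as CaCO₃ × 799,000 L = 23,970 g as CaCO₃.
(b) Equivalents: 23,970 g ÷ 50 g/eq = 479.4 eq.
(b) NaHCO₃ supplies 1 eq per mole → 479.4 mol.
(b) Mass: 479.4 mol × 84 g/mol = 40,270 g.

(a) 1.14 kg; (b) 40.3 kg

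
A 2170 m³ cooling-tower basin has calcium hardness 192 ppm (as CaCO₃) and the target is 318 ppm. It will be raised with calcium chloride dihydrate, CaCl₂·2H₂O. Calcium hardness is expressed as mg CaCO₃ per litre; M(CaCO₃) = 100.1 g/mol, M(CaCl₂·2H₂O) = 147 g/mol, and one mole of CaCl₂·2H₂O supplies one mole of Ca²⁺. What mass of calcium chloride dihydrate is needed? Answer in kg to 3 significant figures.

Volume: 2170 m³ = 2,170,000 L.
Hardness to add: (318 − 192) = 126 mg/L as CaCO₃ × 2,170,000 L = 273,400 g as CaCO₃.
Moles of Ca²⁺ (1 mol Ca²⁺ ≡ 1 mol CaCO₃): 273,400 / 100.1 g/mol = 2731 mol.
Mass of CaCl₂·2H₂O: 2731 × 147 = 401,500 g.

402 kg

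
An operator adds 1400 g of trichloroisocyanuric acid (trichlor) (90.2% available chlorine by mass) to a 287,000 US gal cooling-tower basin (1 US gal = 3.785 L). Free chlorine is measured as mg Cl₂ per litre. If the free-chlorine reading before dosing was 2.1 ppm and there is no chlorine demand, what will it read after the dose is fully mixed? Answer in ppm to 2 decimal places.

3.26 ppm

Volume: 287,000 US gal × 3.785 L/gal = 1,086,295 L.
Available chlorine delivered: 1400 g × 0.902 = 1263 g as Cl₂.
Concentration rise: 1263 g / 1,086,295 L = 1.162 mg/L = 1.16 ppm.
Final FC: 2.1 + 1.16 = 3.26 ppm.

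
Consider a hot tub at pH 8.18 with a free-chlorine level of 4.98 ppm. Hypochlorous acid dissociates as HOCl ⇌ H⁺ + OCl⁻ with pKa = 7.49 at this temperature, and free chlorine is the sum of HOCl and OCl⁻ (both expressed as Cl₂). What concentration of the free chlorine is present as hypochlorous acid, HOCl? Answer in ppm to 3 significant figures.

[OCl⁻]/[HOCl] = 10^(pH − pKa) = 10^(8.18 − 7.49) = 10^0.69 = 4.898.
Fraction as HOCl = 1 / (1 + 4.898) = 0.1696.
HOCl = 0.1696 × 4.98 ppm = 0.8444 ppm.

0.844 ppm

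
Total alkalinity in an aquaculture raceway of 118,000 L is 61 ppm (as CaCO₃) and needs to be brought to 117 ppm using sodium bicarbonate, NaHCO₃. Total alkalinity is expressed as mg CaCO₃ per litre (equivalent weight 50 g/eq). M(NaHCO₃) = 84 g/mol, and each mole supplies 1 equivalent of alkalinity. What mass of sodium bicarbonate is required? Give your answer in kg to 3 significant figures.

11.1 kg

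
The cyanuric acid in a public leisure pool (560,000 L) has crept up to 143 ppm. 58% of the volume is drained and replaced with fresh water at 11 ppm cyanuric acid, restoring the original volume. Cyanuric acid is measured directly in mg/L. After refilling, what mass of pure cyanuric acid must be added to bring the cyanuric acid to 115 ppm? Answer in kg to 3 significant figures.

27.2 kg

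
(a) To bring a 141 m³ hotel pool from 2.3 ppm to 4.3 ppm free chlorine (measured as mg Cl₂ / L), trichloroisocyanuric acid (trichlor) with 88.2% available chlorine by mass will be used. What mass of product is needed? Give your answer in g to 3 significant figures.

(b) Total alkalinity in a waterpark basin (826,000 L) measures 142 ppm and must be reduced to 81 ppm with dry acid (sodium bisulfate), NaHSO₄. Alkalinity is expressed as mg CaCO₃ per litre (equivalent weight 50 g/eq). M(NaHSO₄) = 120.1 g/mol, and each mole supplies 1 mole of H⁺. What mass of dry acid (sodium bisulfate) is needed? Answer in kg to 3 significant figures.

(a) Volume: 141 m³ = 141,000 L.
(a) Chlorine deficit: 4.3 − 2.3 = 2 ppm = 2 mg/L as Cl₂.
(a) Cl₂ equivalent needed: 2 mg/L × 141,000 L = 282,000 mg = 282 g.
(a) Product at 88.2% available chlorine: 282 / 0.882 = 319.7 g.

(b) Alkalinity to neutralize: (142 − 81) = 61 mg/L as CaCO₃ × 826,000 L = 50,390 g as CaCO₃.
(b) Equivalents of H⁺ required: 50,390 ÷ 50 g/eq = 1008 eq = 1008 mol NaHSO₄.
(b) Mass of NaHSO₄: 1008 × 120.1 = 121,000 g.

(a) 320 g; (b) 121 kg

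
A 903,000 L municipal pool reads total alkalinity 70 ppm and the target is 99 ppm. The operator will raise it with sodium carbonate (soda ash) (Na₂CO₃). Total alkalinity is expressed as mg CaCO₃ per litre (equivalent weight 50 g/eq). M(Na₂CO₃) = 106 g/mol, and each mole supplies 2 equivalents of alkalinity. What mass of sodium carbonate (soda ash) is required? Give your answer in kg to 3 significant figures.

Alkalinity to add: (99 − 70) = 29 mg/L as CaCO₃ × 903,000 L = 26,190 g as CaCO₃.
Equivalents: 26,190 g ÷ 50 g/eq = 523.7 eq.
Each mole of Na₂CO₃ supplies 2 eq, so 523.7 / 2 = 261.9 mol.
Mass: 261.9 mol × 106 g/mol = 27,760 g.

27.8 kg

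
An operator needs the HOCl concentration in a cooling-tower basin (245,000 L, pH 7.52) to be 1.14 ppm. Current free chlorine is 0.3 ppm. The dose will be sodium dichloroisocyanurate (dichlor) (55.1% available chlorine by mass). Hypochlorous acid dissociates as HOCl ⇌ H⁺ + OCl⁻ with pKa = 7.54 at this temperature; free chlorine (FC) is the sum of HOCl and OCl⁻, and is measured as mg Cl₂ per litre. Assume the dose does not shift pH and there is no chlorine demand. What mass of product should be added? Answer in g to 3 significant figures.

858 g

[OCl⁻]/[HOCl] = 10^(pH − pKa) = 10^(7.52 − 7.54) = 0.955; fraction as HOCl = 1/(1 + 0.955) = 0.5115.
Free chlorine required for 1.14 ppm HOCl: 1.14 / 0.5115 = 2.229 ppm.
FC to add: 2.229 − 0.3 = 1.929 mg/L as Cl₂.
Cl₂ equivalent: 1.929 mg/L × 245,000 L = 472.5 g.
Product at 55.1% available Cl: 472.5 / 0.551 = 857.6 g.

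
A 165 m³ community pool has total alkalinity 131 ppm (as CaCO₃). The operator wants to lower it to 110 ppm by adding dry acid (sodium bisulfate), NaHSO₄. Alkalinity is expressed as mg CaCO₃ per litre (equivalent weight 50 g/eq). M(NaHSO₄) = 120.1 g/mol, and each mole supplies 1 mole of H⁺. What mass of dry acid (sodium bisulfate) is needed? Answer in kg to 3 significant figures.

8.32 kg

Volume: 165 m³ = 165,000 L.
Alkalinity to neutralize: (131 − 110) = 21 mg/L as CaCO₃ × 165,000 L = 3465 g as CaCO₃.
Equivalents of H⁺ required: 3465 ÷ 50 g/eq = 69.3 eq = 69.3 mol NaHSO₄.
Mass of NaHSO₄: 69.3 × 120.1 = 8323 g.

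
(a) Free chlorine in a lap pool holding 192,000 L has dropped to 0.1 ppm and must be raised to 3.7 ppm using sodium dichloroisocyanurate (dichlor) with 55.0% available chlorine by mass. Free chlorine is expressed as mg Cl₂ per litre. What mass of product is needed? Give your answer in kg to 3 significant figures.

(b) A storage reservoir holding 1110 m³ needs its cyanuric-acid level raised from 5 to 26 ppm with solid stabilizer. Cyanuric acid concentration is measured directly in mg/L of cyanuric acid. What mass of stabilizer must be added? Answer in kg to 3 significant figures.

(a) 1.26 kg; (b) 23.3 kg

(a) Chlorine deficit: 3.7 − 0.1 = 3.6 ppm = 3.6 mg/L as Cl₂.
(a) Cl₂ equivalent needed: 3.6 mg/L × 192,000 L = 691,200 mg = 691.2 g.
(a) Product at 55.0% available chlorine: 691.2 / 0.55 = 1257 g.

(b) Volume: 1110 m³ = 1,110,000 L.
(b) CYA to add: (26 − 5) = 21 mg/L × 1,110,000 L = 23,310 g cyanuric acid.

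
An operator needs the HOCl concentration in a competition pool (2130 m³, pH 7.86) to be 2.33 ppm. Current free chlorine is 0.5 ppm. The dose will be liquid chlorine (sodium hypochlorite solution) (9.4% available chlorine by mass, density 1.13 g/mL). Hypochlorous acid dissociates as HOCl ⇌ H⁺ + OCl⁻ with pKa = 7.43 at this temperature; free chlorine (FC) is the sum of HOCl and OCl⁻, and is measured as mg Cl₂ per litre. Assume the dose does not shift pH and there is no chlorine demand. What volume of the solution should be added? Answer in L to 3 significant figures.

162 L

Volume: 2130 m³ = 2,130,000 L.
[OCl⁻]/[HOCl] = 10^(pH − pKa) = 10^(7.86 − 7.43) = 2.692; fraction as HOCl = 1/(1 + 2.692) = 0.2709.
Free chlorine required for 2.33 ppm HOCl: 2.33 / 0.2709 = 8.601 ppm.
FC to add: 8.601 − 0.5 = 8.101 mg/L as Cl₂.
Cl₂ equivalent: 8.101 mg/L × 2,130,000 L = 17,260 g.
Product at 9.4% available Cl: 17,260 / 0.094 = 183,600 g.
Volume: 183,600 g ÷ 1.13 g/mL = 162,500 mL.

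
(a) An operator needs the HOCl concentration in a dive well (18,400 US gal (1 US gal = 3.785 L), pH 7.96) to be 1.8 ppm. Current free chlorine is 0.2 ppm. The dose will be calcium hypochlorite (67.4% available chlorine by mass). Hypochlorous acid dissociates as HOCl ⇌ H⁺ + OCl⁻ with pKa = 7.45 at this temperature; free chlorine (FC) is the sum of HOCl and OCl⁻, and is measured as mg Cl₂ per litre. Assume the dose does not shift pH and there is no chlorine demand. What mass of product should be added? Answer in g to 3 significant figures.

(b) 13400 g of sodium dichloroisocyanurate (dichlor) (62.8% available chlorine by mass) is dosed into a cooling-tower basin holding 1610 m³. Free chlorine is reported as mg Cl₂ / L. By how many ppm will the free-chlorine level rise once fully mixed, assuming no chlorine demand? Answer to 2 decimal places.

(a) Volume: 18,400 US gal × 3.785 L/gal = 69,644 L.
(a) [OCl⁻]/[HOCl] = 10^(pH − pKa) = 10^(7.96 − 7.45) = 3.236; fraction as HOCl = 1/(1 + 3.236) = 0.2361.
(a) Free chlorine required for 1.8 ppm HOCl: 1.8 / 0.2361 = 7.625 ppm.
(a) FC to add: 7.625 − 0.2 = 7.425 mg/L as Cl₂.
(a) Cl₂ equivalent: 7.425 mg/L × 69,644 L = 517.1 g.
(a) Product at 67.4% available Cl: 517.1 / 0.674 = 767.2 g.

(b) Volume: 1610 m³ = 1,610,000 L.
(b) Available chlorine delivered: 13,400 g × 0.628 = 8415 g as Cl₂.
(b) Concentration rise: 8415 g / 1,610,000 L = 5.227 mg/L = 5.23 ppm.

(a) 767 g; (b) 5.23 ppm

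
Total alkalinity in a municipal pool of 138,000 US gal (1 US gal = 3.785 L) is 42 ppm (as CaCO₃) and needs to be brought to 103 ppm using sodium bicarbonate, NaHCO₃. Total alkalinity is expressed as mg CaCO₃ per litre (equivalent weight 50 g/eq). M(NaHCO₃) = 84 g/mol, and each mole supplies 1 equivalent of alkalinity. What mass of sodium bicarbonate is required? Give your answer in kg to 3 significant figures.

53.5 kg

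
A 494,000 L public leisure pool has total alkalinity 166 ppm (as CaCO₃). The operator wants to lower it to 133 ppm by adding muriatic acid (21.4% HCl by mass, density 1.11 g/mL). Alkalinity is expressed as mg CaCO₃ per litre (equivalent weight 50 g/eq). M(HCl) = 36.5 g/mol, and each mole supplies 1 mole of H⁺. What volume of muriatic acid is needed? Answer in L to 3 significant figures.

50.1 L

Alkalinity to neutralize: (166 − 133) = 33 mg/L as CaCO₃ × 494,000 L = 16,300 g as CaCO₃.
Equivalents of H⁺ required: 16,300 ÷ 50 g/eq = 326 eq = 326 mol HCl.
Mass of HCl: 326 × 36.5 = 11,900 g.
Mass of 21.4% solution: 11,900 / 0.214 = 55,610 g.
Volume: 55,610 g ÷ 1.11 g/mL = 50,100 mL.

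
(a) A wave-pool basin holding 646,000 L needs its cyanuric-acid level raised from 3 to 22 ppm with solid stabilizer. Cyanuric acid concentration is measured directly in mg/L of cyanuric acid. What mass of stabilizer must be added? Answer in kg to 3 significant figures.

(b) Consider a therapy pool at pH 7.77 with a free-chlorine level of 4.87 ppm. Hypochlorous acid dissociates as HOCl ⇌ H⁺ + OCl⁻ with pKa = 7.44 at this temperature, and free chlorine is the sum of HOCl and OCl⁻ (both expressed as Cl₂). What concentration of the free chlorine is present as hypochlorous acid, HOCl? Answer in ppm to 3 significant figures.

(a) 12.3 kg; (b) 1.55 ppm

(a) CYA to add: (22 − 3) = 19 mg/L × 646,000 L = 12,270 g cyanuric acid.

(b) [OCl⁻]/[HOCl] = 10^(pH − pKa) = 10^(7.77 − 7.44) = 10^0.33 = 2.138.
(b) Fraction as HOCl = 1 / (1 + 2.138) = 0.3187.
(b) HOCl = 0.3187 × 4.87 ppm = 1.552 ppm.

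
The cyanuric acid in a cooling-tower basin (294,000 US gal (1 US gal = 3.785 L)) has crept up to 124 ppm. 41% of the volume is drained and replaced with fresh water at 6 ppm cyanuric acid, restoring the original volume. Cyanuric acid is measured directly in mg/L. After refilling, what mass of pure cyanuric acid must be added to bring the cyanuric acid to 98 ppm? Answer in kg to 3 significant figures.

Volume: 294,000 US gal × 3.785 L/gal = 1,112,790 L.
After draining 41% and refilling: 124 × 0.59 + 6 × 0.41 = 75.62 ppm.
Deficit to target: 98 − 75.62 = 22.38 mg/L.
Mass: 22.38 mg/L × 1,112,790 L = 24,900 g cyanuric acid.

24.9 kg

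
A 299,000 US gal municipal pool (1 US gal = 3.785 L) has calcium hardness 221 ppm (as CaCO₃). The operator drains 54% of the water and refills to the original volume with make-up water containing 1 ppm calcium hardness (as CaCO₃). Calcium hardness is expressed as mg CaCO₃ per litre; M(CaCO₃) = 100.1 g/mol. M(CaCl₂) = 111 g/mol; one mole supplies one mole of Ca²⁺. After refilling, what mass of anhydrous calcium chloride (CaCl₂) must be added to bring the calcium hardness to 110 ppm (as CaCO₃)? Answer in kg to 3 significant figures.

9.79 kg

Volume: 299,000 US gal × 3.785 L/gal = 1,131,715 L.
After draining 54% and refilling: 221 × 0.46 + 1 × 0.54 = 102.2 ppm.
Deficit to target: 110 − 102.2 = 7.8 mg/L.
As CaCO₃: 7.8 mg/L × 1,131,715 L = 8827 g; ÷ 100.1 = 88.19 mol Ca²⁺.
Mass: 88.19 × 111 = 9789 g.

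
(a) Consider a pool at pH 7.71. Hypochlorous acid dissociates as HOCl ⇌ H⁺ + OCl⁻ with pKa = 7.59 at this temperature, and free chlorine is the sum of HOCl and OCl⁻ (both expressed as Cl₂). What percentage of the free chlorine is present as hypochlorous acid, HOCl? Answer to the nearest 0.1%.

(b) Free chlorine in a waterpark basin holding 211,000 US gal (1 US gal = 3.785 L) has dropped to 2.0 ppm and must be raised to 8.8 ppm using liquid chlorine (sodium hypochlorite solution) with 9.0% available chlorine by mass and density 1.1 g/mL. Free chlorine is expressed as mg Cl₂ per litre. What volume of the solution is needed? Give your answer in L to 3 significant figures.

(a) 43.1%; (b) 54.9 L

(a) [OCl⁻]/[HOCl] = 10^(pH − pKa) = 10^(7.71 − 7.59) = 10^0.12 = 1.318.
(a) Fraction as HOCl = 1 / (1 + 1.318) = 0.4314.

(b) Volume: 211,000 US gal × 3.785 L/gal = 798,635 L.
(b) Chlorine deficit: 8.8 − 2.0 = 6.8 ppm = 6.8 mg/L as Cl₂.
(b) Cl₂ equivalent needed: 6.8 mg/L × 798,635 L = 5,431,000 mg = 5431 g.
(b) Product at 9.0% available chlorine: 5431 / 0.09 = 60,340 g.
(b) Volume at density 1.1 g/mL: 60,340 g ÷ 1.1 g/mL = 54,860 mL.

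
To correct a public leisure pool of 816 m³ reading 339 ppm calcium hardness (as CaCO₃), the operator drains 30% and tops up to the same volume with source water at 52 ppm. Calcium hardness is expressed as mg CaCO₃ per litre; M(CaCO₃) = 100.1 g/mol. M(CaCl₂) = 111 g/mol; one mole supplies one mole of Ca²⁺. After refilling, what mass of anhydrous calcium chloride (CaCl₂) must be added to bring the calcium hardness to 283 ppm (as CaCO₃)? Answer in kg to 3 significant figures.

Volume: 816 m³ = 816,000 L.
After draining 30% and refilling: 339 × 0.70 + 52 × 0.30 = 252.9 ppm.
Deficit to target: 283 − 252.9 = 30.1 mg/L.
As CaCO₃: 30.1 mg/L × 816,000 L = 24,560 g; ÷ 100.1 = 245.4 mol Ca²⁺.
Mass: 245.4 × 111 = 27,240 g.

27.2 kg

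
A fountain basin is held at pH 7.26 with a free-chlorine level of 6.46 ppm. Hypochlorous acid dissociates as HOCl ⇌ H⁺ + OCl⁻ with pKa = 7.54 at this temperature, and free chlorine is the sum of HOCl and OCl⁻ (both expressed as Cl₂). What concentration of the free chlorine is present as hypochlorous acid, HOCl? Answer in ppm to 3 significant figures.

[OCl⁻]/[HOCl] = 10^(pH − pKa) = 10^(7.26 − 7.54) = 10^-0.28 = 0.5248.
Fraction as HOCl = 1 / (1 + 0.5248) = 0.6558.
HOCl = 0.6558 × 6.46 ppm = 4.237 ppm.

4.24 ppm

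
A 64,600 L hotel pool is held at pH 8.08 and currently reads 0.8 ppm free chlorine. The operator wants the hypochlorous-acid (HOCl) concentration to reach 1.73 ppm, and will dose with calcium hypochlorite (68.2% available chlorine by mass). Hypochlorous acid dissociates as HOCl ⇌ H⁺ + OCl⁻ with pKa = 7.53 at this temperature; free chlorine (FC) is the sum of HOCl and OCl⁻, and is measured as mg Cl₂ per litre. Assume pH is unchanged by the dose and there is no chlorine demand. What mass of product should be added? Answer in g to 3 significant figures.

[OCl⁻]/[HOCl] = 10^(pH − pKa) = 10^(8.08 − 7.53) = 3.548; fraction as HOCl = 1/(1 + 3.548) = 0.2199.
Free chlorine required for 1.73 ppm HOCl: 1.73 / 0.2199 = 7.868 ppm.
FC to add: 7.868 − 0.8 = 7.068 mg/L as Cl₂.
Cl₂ equivalent: 7.068 mg/L × 64,600 L = 456.6 g.
Product at 68.2% available Cl: 456.6 / 0.682 = 669.5 g.

670 g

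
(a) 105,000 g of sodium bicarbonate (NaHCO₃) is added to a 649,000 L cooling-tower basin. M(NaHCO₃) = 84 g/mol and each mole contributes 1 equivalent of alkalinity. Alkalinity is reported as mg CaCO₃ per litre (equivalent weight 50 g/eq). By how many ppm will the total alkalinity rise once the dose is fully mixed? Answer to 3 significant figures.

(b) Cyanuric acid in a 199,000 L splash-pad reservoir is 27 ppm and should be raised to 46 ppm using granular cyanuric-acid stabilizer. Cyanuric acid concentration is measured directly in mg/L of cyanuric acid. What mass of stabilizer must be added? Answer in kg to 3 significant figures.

(a) Moles of NaHCO₃: 105,000 g ÷ 84 g/mol = 1250 mol → 1250 eq of alkalinity.
(a) As CaCO₃: 1250 eq × 50 g/eq = 62,500 g.
(a) Rise: 62,500 g / 649,000 L × 1000 = 96.3 mg/L.

(b) CYA to add: (46 − 27) = 19 mg/L × 199,000 L = 3781 g cyanuric acid.

(a) 96.3 ppm; (b) 3.78 kg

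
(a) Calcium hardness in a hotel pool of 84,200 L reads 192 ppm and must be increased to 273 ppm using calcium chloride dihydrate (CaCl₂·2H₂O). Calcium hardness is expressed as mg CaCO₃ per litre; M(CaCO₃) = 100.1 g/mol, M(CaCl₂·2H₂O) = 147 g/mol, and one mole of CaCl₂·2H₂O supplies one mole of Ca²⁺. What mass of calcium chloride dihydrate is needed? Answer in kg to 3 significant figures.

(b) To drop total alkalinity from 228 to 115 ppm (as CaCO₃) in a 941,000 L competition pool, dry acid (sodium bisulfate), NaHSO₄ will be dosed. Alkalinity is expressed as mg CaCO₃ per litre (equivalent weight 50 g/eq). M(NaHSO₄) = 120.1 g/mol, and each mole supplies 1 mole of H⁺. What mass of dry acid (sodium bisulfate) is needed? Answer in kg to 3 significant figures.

(a) 10.0 kg; (b) 255 kg

(a) Hardness to add: (273 − 192) = 81 mg/L as CaCO₃ × 84,200 L = 6820 g as CaCO₃.
(a) Moles of Ca²⁺ (1 mol Ca²⁺ ≡ 1 mol CaCO₃): 6820 / 100.1 g/mol = 68.13 mol.
(a) Mass of CaCl₂·2H₂O: 68.13 × 147 = 10,020 g.

(b) Alkalinity to neutralize: (228 − 115) = 113 mg/L as CaCO₃ × 941,000 L = 106,300 g as CaCO₃.
(b) Equivalents of H⁺ required: 106,300 ÷ 50 g/eq = 2127 eq = 2127 mol NaHSO₄.
(b) Mass of NaHSO₄: 2127 × 120.1 = 255,400 g.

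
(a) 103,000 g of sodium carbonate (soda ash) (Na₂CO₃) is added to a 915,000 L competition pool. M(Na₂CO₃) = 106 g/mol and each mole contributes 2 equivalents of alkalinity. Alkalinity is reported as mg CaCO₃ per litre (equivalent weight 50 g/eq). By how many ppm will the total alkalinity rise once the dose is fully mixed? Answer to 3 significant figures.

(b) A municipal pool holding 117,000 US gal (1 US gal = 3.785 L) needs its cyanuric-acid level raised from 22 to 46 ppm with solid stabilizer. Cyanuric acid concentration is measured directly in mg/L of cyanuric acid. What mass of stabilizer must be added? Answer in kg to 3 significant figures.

(a) 106 ppm; (b) 10.6 kg

(a) Moles of Na₂CO₃: 103,000 g ÷ 106 g/mol = 971.7 mol → 1943 eq of alkalinity.
(a) As CaCO₃: 1943 eq × 50 g/eq = 97,170 g.
(a) Rise: 97,170 g / 915,000 L × 1000 = 106.2 mg/L.

(b) Volume: 117,000 US gal × 3.785 L/gal = 442,845 L.
(b) CYA to add: (46 − 22) = 24 mg/L × 442,845 L = 10,630 g cyanuric acid.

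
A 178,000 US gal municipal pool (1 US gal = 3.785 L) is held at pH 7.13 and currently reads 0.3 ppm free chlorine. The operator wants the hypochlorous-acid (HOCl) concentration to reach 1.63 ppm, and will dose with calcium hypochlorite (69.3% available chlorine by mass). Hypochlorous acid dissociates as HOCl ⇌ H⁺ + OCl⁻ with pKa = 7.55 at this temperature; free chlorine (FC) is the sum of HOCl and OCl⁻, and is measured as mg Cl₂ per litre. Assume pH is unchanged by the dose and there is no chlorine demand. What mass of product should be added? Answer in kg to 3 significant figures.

Volume: 178,000 US gal × 3.785 L/gal = 673,730 L.
[OCl⁻]/[HOCl] = 10^(pH − pKa) = 10^(7.13 − 7.55) = 0.3802; fraction as HOCl = 1/(1 + 0.3802) = 0.7245.
Free chlorine required for 1.63 ppm HOCl: 1.63 / 0.7245 = 2.25 ppm.
FC to add: 2.25 − 0.3 = 1.95 mg/L as Cl₂.
Cl₂ equivalent: 1.95 mg/L × 673,730 L = 1314 g.
Product at 69.3% available Cl: 1314 / 0.693 = 1895 g.

1.90 kg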